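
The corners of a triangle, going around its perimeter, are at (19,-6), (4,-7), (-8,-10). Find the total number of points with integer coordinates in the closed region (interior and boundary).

20

The shoelace formula gives twice the area as |(19·(-7) − 4·(-6)) + (4·(-10) − (-8)·(-7)) + ((-8)·(-6) − 19·(-10))| = 33, so the area is 33/2.
Along each edge there are gcd(|Δx|,|Δy|)+1 lattice points, so counting each shared vertex once the boundary has gcd(15,1) + gcd(12,3) + gcd(27,4) = 1+3+1 = 5.
Pick's theorem gives I = A − B/2 + 1 = 33/2 − 5/2 + 1 = 15, so the closed region contains I + B = 15 + 5 = 20 lattice points.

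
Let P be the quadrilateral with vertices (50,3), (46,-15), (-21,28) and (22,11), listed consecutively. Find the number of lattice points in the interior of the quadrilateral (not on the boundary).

620

The shoelace formula gives twice the area as |(50·(-15) − 46·3) + (46·28 − (-21)·(-15)) + ((-21)·11 − 22·28) + (22·3 − 50·11)| = 1246, so the area is 623.
Along each edge there are gcd(|Δx|,|Δy|)+1 lattice points, so counting each shared vertex once the boundary has gcd(4,18) + gcd(67,43) + gcd(43,17) + gcd(28,8) = 2+1+1+4 = 8.
Pick's theorem gives I = A − B/2 + 1 = 623 − 8/2 + 1 = 620.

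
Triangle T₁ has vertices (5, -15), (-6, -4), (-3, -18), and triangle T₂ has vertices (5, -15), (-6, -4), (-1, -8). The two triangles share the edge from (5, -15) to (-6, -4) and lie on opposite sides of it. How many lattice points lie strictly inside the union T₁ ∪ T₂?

65

The union is the simple quadrilateral with vertices (5, -15), (-3, -18), (-6, -4), (-1, -8) in order.
Using the shoelace formula, 2A = |[5·(-18) − (-3)·(-15)] + [(-3)·(-4) − (-6)·(-18)] + [(-6)·(-8) − (-1)·(-4)] + [(-1)·(-15) − 5·(-8)]| = 132, so the area is 66.
The number of boundary lattice points is Σ gcd(|Δx|,|Δy|) = gcd(8,3) + gcd(3,14) + gcd(5,4) + gcd(6,7) = 1+1+1+1 = 4.
By Pick's theorem I = A − B/2 + 1 = 66 − 4/2 + 1 = 65.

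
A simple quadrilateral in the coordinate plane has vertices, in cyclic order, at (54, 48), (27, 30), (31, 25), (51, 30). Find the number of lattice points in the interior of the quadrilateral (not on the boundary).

The shoelace formula gives twice the area as |[54·30 − 27·48] + [27·25 − 31·30] + [31·30 − 51·25] + [51·48 − 54·30]| = 552, so the area is 276.
The number of boundary lattice points is Σ gcd(|Δx|,|Δy|) = gcd(27,18) + gcd(4,5) + gcd(20,5) + gcd(3,18) = 9+1+5+3 = 18.
Pick's theorem gives I = A − B/2 + 1 = 276 − 18/2 + 1 = 268.

268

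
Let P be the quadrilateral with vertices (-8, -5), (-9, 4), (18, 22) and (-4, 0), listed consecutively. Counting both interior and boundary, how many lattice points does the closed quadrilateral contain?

137

The shoelace formula gives twice the area as |((-8)·4 − (-9)·(-5)) + ((-9)·22 − 18·4) + (18·0 − (-4)·22) + ((-4)·(-5) − (-8)·0)| = 239, so the area is 119.5.
Summing gcd(|Δx|,|Δy|) over the edges gives the boundary count: gcd(1,9) + gcd(27,18) + gcd(22,22) + gcd(4,5) = 1+9+22+1 = 33.
Pick's theorem gives I = A − B/2 + 1 = 119.5 − 33/2 + 1 = 104, so the closed region contains I + B = 104 + 33 = 137 lattice points.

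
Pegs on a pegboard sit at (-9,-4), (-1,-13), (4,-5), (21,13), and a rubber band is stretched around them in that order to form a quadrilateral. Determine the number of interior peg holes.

179

Using the shoelace formula, 2A = |((-9)·(-13) − (-1)·(-4)) + ((-1)·(-5) − 4·(-13)) + (4·13 − 21·(-5)) + (21·(-4) − (-9)·13)| = 360, so the area is 180.
Summing gcd(|Δx|,|Δy|) over the edges gives the boundary count: gcd(8,9) + gcd(5,8) + gcd(17,18) + gcd(30,17) = 1+1+1+1 = 4.
By Pick's theorem A = I + B/2 − 1, so I = 180 − 4/2 + 1 = 179.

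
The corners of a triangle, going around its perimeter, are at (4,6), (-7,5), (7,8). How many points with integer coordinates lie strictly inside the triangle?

By the shoelace formula, twice the signed area is |[4·5 − (-7)·6] + [(-7)·8 − 7·5] + [7·6 − 4·8]| = 19, so the area is 19/2.
The number of boundary lattice points is Σ gcd(|Δx|,|Δy|) = gcd(11,1) + gcd(14,3) + gcd(3,2) = 1+1+1 = 3.
Pick's theorem gives I = A − B/2 + 1 = 19/2 − 3/2 + 1 = 9.

9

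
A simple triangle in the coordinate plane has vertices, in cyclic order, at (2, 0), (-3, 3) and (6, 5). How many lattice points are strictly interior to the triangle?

18

The shoelace formula gives twice the area as |(2·3 − (-3)·0) + ((-3)·5 − 6·3) + (6·0 − 2·5)| = 37, so the area is 18.5.
The number of boundary lattice points is Σ gcd(|Δx|,|Δy|) = gcd(5,3) + gcd(9,2) + gcd(4,5) = 1+1+1 = 3.
Pick's theorem gives I = A − B/2 + 1 = 18.5 − 3/2 + 1 = 18.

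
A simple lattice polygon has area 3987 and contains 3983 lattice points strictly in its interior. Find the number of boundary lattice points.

10

Pick's theorem gives A = I + B/2 − 1, so B = 2(A − I + 1) = 2(3987 − 3983 + 1) = 10.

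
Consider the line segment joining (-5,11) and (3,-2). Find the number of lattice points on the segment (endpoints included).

2

The number of lattice points on a segment between lattice points is gcd(|Δx|,|Δy|) + 1 = gcd(8,13) + 1 = 1 + 1 = 2.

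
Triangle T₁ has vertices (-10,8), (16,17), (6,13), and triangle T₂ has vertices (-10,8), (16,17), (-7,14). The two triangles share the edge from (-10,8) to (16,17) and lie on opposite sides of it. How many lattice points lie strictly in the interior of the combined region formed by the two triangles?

The union is the simple quadrilateral with vertices (-10,8), (6,13), (16,17), (-7,14) in order.
Using the shoelace formula, 2A = |((-10)·13 − 6·8) + (6·17 − 16·13) + (16·14 − (-7)·17) + ((-7)·8 − (-10)·14)| = 143, so the area is 71.5.
Summing gcd(|Δx|,|Δy|) over the edges gives the boundary count: gcd(16,5) + gcd(10,4) + gcd(23,3) + gcd(3,6) = 1+2+1+3 = 7.
By Pick's theorem I = A − B/2 + 1 = 71.5 − 7/2 + 1 = 69.

69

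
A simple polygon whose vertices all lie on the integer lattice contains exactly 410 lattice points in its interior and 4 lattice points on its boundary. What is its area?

411

By Pick's theorem, A = I + B/2 − 1 = 410 + 4/2 − 1 = 411.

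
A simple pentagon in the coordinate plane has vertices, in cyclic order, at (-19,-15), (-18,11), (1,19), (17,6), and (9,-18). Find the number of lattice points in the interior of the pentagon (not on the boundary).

988

The shoelace formula gives twice the area as |[(-19)·11 − (-18)·(-15)] + [(-18)·19 − 1·11] + [1·6 − 17·19] + [17·(-18) − 9·6] + [9·(-15) − (-19)·(-18)]| = 1986, so the area is 993.
Summing gcd(|Δx|,|Δy|) over the edges gives the boundary count: gcd(1,26) + gcd(19,8) + gcd(16,13) + gcd(8,24) + gcd(28,3) = 1+1+1+8+1 = 12.
Pick's theorem gives I = A − B/2 + 1 = 993 − 12/2 + 1 = 988.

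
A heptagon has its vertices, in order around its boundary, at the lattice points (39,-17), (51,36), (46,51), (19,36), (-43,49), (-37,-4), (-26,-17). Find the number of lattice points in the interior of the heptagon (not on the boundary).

By the shoelace formula, twice the signed area is |(39·36 − 51·(-17)) + (51·51 − 46·36) + (46·36 − 19·51) + (19·49 − (-43)·36) + ((-43)·(-4) − (-37)·49) + ((-37)·(-17) − (-26)·(-4)) + ((-26)·(-17) − 39·(-17))| = 9997, so the area is 4998.5.
The number of boundary lattice points is Σ gcd(|Δx|,|Δy|) = gcd(12,53) + gcd(5,15) + gcd(27,15) + gcd(62,13) + gcd(6,53) + gcd(11,13) + gcd(65,0) = 1+5+3+1+1+1+65 = 77.
By Pick's theorem A = I + B/2 − 1, so I = 4998.5 − 77/2 + 1 = 4961.

4961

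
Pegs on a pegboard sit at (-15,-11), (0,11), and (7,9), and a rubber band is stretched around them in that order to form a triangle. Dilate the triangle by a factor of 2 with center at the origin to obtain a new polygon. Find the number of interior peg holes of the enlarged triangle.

365

Using the shoelace formula, 2A = |((-15)·11 − 0·(-11)) + (0·9 − 7·11) + (7·(-11) − (-15)·9)| = 184, so the area is 92.
Along each edge there are gcd(|Δx|,|Δy|)+1 lattice points, so counting each shared vertex once the boundary has gcd(15,22) + gcd(7,2) + gcd(22,20) = 1+1+2 = 4.
Scaling by 2 multiplies the area by 2² = 4 (so the new area is 368) and multiplies the boundary lattice-point count by 2, giving 8.
By Pick's theorem, the interior count of the dilated polygon is 368 − 8/2 + 1 = 365.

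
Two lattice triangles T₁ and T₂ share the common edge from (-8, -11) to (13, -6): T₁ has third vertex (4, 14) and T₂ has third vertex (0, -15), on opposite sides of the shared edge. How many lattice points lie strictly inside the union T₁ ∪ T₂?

The union is the simple quadrilateral with vertices (-8, -11), (4, 14), (13, -6), (0, -15) in order.
Using the shoelace formula, 2A = |[(-8)·14 − 4·(-11)] + [4·(-6) − 13·14] + [13·(-15) − 0·(-6)] + [0·(-11) − (-8)·(-15)]| = 589, so the area is 589/2.
Summing gcd(|Δx|,|Δy|) over the edges gives the boundary count: gcd(12,25) + gcd(9,20) + gcd(13,9) + gcd(8,4) = 1+1+1+4 = 7.
By Pick's theorem I = A − B/2 + 1 = 589/2 − 7/2 + 1 = 292.

292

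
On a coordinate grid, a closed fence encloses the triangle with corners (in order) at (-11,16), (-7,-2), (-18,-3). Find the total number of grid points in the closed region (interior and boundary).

Using the shoelace formula, 2A = |[(-11)·(-2) − (-7)·16] + [(-7)·(-3) − (-18)·(-2)] + [(-18)·16 − (-11)·(-3)]| = 202, so the area is 101.
Along each edge there are gcd(|Δx|,|Δy|)+1 lattice points, so counting each shared vertex once the boundary has gcd(4,18) + gcd(11,1) + gcd(7,19) = 2+1+1 = 4.
Pick's theorem gives I = A − B/2 + 1 = 101 − 4/2 + 1 = 100, so the closed region contains I + B = 100 + 4 = 104 lattice points.

104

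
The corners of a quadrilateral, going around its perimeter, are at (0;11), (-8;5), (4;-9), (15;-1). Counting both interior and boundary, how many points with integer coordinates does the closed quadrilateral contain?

Using the shoelace formula, 2A = |[0·5 − (-8)·11] + [(-8)·(-9) − 4·5] + [4·(-1) − 15·(-9)] + [15·11 − 0·(-1)]| = 436, so the area is 218.
The number of boundary lattice points is Σ gcd(|Δx|,|Δy|) = gcd(8,6) + gcd(12,14) + gcd(11,8) + gcd(15,12) = 2+2+1+3 = 8.
Pick's theorem gives I = A − B/2 + 1 = 218 − 8/2 + 1 = 215, so the closed region contains I + B = 215 + 8 = 223 lattice points.

223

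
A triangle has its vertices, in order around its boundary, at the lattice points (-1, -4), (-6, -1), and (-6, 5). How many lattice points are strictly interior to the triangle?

Using the shoelace formula, 2A = |[(-1)·(-1) − (-6)·(-4)] + [(-6)·5 − (-6)·(-1)] + [(-6)·(-4) − (-1)·5]| = 30, so the area is 15.
The number of boundary lattice points is Σ gcd(|Δx|,|Δy|) = gcd(5,3) + gcd(0,6) + gcd(5,9) = 1+6+1 = 8.
Pick's theorem gives I = A − B/2 + 1 = 15 − 8/2 + 1 = 12.

12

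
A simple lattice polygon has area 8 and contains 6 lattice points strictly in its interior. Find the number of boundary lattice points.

6

Pick's theorem gives A = I + B/2 − 1, so B = 2(A − I + 1) = 2(8 − 6 + 1) = 6.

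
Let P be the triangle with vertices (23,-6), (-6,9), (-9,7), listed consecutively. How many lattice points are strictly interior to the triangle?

51

The shoelace formula gives twice the area as |[23·9 − (-6)·(-6)] + [(-6)·7 − (-9)·9] + [(-9)·(-6) − 23·7]| = 103, so the area is 103/2.
Along each edge there are gcd(|Δx|,|Δy|)+1 lattice points, so counting each shared vertex once the boundary has gcd(29,15) + gcd(3,2) + gcd(32,13) = 1+1+1 = 3.
Pick's theorem gives I = A − B/2 + 1 = 103/2 − 3/2 + 1 = 51.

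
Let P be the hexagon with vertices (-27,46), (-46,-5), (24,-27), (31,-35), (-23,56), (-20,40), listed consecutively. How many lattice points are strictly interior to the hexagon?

2448

Using the shoelace formula, 2A = |[(-27)·(-5) − (-46)·46] + [(-46)·(-27) − 24·(-5)] + [24·(-35) − 31·(-27)] + [31·56 − (-23)·(-35)] + [(-23)·40 − (-20)·56] + [(-20)·46 − (-27)·40]| = 4901, so the area is 4901/2.
Along each edge there are gcd(|Δx|,|Δy|)+1 lattice points, so counting each shared vertex once the boundary has gcd(19,51) + gcd(70,22) + gcd(7,8) + gcd(54,91) + gcd(3,16) + gcd(7,6) = 1+2+1+1+1+1 = 7.
By Pick's theorem A = I + B/2 − 1, so I = 4901/2 − 7/2 + 1 = 2448.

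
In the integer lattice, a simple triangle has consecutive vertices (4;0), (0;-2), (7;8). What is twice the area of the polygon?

26

The shoelace formula gives twice the area as |(4·(-2) − 0·0) + (0·8 − 7·(-2)) + (7·0 − 4·8)| = 26, so the area is 13.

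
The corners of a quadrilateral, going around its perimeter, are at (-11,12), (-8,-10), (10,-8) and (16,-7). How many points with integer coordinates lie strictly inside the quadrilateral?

270

Using the shoelace formula, 2A = |((-11)·(-10) − (-8)·12) + ((-8)·(-8) − 10·(-10)) + (10·(-7) − 16·(-8)) + (16·12 − (-11)·(-7))| = 543, so the area is 271.5.
The number of boundary lattice points is Σ gcd(|Δx|,|Δy|) = gcd(3,22) + gcd(18,2) + gcd(6,1) + gcd(27,19) = 1+2+1+1 = 5.
Pick's theorem gives I = A − B/2 + 1 = 271.5 − 5/2 + 1 = 270.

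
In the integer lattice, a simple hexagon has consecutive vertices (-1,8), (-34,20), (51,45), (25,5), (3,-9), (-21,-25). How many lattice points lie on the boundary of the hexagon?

21

Along each edge there are gcd(|Δx|,|Δy|)+1 lattice points, so counting each shared vertex once the boundary has gcd(33,12) + gcd(85,25) + gcd(26,40) + gcd(22,14) + gcd(24,16) + gcd(20,33) = 3+5+2+2+8+1 = 21.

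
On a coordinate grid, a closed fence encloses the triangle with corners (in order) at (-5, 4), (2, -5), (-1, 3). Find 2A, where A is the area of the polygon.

The shoelace formula gives twice the area as |((-5)·(-5) − 2·4) + (2·3 − (-1)·(-5)) + ((-1)·4 − (-5)·3)| = 29, so the area is 14.5.

29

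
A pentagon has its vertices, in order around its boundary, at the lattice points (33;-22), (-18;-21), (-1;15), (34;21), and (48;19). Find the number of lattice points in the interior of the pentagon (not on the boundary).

1976

By the shoelace formula, twice the signed area is |(33·(-21) − (-18)·(-22)) + ((-18)·15 − (-1)·(-21)) + ((-1)·21 − 34·15) + (34·19 − 48·21) + (48·(-22) − 33·19)| = 3956, so the area is 1978.
Summing gcd(|Δx|,|Δy|) over the edges gives the boundary count: gcd(51,1) + gcd(17,36) + gcd(35,6) + gcd(14,2) + gcd(15,41) = 1+1+1+2+1 = 6.
By Pick's theorem A = I + B/2 − 1, so I = 1978 − 6/2 + 1 = 1976.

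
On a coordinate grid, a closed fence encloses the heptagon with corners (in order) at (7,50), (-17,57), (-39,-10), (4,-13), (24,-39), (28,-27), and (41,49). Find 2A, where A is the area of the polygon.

Using the shoelace formula, 2A = |(7·57 − (-17)·50) + ((-17)·(-10) − (-39)·57) + ((-39)·(-13) − 4·(-10)) + (4·(-39) − 24·(-13)) + (24·(-27) − 28·(-39)) + (28·49 − 41·(-27)) + (41·50 − 7·49)| = 8975, so the area is 8975/2.

8975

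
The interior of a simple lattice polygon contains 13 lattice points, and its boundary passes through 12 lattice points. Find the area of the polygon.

By Pick's theorem, A = I + B/2 − 1 = 13 + 12/2 − 1 = 18.

18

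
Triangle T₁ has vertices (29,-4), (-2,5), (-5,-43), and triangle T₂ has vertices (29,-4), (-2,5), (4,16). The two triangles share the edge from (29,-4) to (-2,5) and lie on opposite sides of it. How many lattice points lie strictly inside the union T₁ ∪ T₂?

The union is the simple quadrilateral with vertices (29,-4), (-5,-43), (-2,5), (4,16) in order.
The shoelace formula gives twice the area as |(29·(-43) − (-5)·(-4)) + ((-5)·5 − (-2)·(-43)) + ((-2)·16 − 4·5) + (4·(-4) − 29·16)| = 1910, so the area is 955.
Summing gcd(|Δx|,|Δy|) over the edges gives the boundary count: gcd(34,39) + gcd(3,48) + gcd(6,11) + gcd(25,20) = 1+3+1+5 = 10.
By Pick's theorem I = A − B/2 + 1 = 955 − 10/2 + 1 = 951.

951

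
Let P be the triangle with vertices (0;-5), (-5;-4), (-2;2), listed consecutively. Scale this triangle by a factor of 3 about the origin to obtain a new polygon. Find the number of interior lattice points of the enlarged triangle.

142

The shoelace formula gives twice the area as |[0·(-4) − (-5)·(-5)] + [(-5)·2 − (-2)·(-4)] + [(-2)·(-5) − 0·2]| = 33, so the area is 33/2.
Along each edge there are gcd(|Δx|,|Δy|)+1 lattice points, so counting each shared vertex once the boundary has gcd(5,1) + gcd(3,6) + gcd(2,7) = 1+3+1 = 5.
Scaling by 3 multiplies the area by 3² = 9 (so the new area is 148.5) and multiplies the boundary lattice-point count by 3, giving 15.
By Pick's theorem, the interior count of the dilated polygon is 148.5 − 15/2 + 1 = 142.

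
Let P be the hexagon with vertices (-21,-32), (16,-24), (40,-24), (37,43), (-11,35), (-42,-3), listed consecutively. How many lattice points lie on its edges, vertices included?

Along each edge there are gcd(|Δx|,|Δy|)+1 lattice points, so counting each shared vertex once the boundary has gcd(37,8) + gcd(24,0) + gcd(3,67) + gcd(48,8) + gcd(31,38) + gcd(21,29) = 1+24+1+8+1+1 = 36.

36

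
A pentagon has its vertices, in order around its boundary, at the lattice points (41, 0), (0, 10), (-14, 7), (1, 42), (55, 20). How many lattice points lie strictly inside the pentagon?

1573

The shoelace formula gives twice the area as |(41·10 − 0·0) + (0·7 − (-14)·10) + ((-14)·42 − 1·7) + (1·20 − 55·42) + (55·0 − 41·20)| = 3155, so the area is 1577.5.
Along each edge there are gcd(|Δx|,|Δy|)+1 lattice points, so counting each shared vertex once the boundary has gcd(41,10) + gcd(14,3) + gcd(15,35) + gcd(54,22) + gcd(14,20) = 1+1+5+2+2 = 11.
By Pick's theorem A = I + B/2 − 1, so I = 1577.5 − 11/2 + 1 = 1573.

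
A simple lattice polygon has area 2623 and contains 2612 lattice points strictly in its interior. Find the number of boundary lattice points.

Pick's theorem gives A = I + B/2 − 1, so B = 2(A − I + 1) = 2(2623 − 2612 + 1) = 24.

24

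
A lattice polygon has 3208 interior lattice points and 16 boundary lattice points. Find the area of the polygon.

3215

By Pick's theorem, A = I + B/2 − 1 = 3208 + 16/2 − 1 = 3215.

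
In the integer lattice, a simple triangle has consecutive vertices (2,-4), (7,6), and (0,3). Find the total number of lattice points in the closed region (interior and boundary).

32

By the shoelace formula, twice the signed area is |[2·6 − 7·(-4)] + [7·3 − 0·6] + [0·(-4) − 2·3]| = 55, so the area is 27.5.
Summing gcd(|Δx|,|Δy|) over the edges gives the boundary count: gcd(5,10) + gcd(7,3) + gcd(2,7) = 5+1+1 = 7.
Pick's theorem gives I = A − B/2 + 1 = 27.5 − 7/2 + 1 = 25, so the closed region contains I + B = 25 + 7 = 32 lattice points.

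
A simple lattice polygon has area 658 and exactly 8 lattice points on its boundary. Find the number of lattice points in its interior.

Pick's theorem A = I + B/2 − 1 rearranges to I = A − B/2 + 1 = 658 − 8/2 + 1 = 655.

655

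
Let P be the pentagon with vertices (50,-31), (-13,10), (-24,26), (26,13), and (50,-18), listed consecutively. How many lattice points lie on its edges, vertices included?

Summing gcd(|Δx|,|Δy|) over the edges gives the boundary count: gcd(63,41) + gcd(11,16) + gcd(50,13) + gcd(24,31) + gcd(0,13) = 1+1+1+1+13 = 17.

17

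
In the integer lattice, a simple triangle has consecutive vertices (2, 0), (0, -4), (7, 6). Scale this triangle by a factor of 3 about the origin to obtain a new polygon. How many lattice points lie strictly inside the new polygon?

By the shoelace formula, twice the signed area is |[2·(-4) − 0·0] + [0·6 − 7·(-4)] + [7·0 − 2·6]| = 8, so the area is 4.
Summing gcd(|Δx|,|Δy|) over the edges gives the boundary count: gcd(2,4) + gcd(7,10) + gcd(5,6) = 2+1+1 = 4.
Scaling by 3 multiplies the area by 3² = 9 (so the new area is 36) and multiplies the boundary lattice-point count by 3, giving 12.
By Pick's theorem, the interior count of the dilated polygon is 36 − 12/2 + 1 = 31.

31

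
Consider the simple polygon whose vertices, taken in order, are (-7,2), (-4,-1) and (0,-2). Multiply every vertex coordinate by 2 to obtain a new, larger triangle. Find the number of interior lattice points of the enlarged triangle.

The shoelace formula gives twice the area as |((-7)·(-1) − (-4)·2) + ((-4)·(-2) − 0·(-1)) + (0·2 − (-7)·(-2))| = 9, so the area is 4.5.
The number of boundary lattice points is Σ gcd(|Δx|,|Δy|) = gcd(3,3) + gcd(4,1) + gcd(7,4) = 3+1+1 = 5.
Scaling by 2 multiplies the area by 2² = 4 (so the new area is 18) and multiplies the boundary lattice-point count by 2, giving 10.
By Pick's theorem, the interior count of the dilated polygon is 18 − 10/2 + 1 = 14.

14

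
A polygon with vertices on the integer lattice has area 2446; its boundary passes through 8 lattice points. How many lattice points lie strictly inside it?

From Pick's theorem, I = A − B/2 + 1 = 2446 − 8/2 + 1 = 2443.

2443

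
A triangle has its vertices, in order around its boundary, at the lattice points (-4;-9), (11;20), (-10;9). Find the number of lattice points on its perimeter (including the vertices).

Along each edge there are gcd(|Δx|,|Δy|)+1 lattice points, so counting each shared vertex once the boundary has gcd(15,29) + gcd(21,11) + gcd(6,18) = 1+1+6 = 8.

8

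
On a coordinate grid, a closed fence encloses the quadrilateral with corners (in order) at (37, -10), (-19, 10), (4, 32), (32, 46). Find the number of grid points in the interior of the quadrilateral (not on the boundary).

By the shoelace formula, twice the signed area is |(37·10 − (-19)·(-10)) + ((-19)·32 − 4·10) + (4·46 − 32·32) + (32·(-10) − 37·46)| = 3330, so the area is 1665.
Along each edge there are gcd(|Δx|,|Δy|)+1 lattice points, so counting each shared vertex once the boundary has gcd(56,20) + gcd(23,22) + gcd(28,14) + gcd(5,56) = 4+1+14+1 = 20.
Pick's theorem gives I = A − B/2 + 1 = 1665 − 20/2 + 1 = 1656.

1656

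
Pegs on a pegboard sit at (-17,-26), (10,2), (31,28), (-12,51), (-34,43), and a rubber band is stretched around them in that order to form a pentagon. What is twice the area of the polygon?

5194

The shoelace formula gives twice the area as |[(-17)·2 − 10·(-26)] + [10·28 − 31·2] + [31·51 − (-12)·28] + [(-12)·43 − (-34)·51] + [(-34)·(-26) − (-17)·43]| = 5194, so the area is 2597.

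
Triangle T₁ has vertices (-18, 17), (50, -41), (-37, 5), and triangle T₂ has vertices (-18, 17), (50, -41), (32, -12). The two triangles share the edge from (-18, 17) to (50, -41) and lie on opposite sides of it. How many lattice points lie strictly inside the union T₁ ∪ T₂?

The union is the simple quadrilateral with vertices (-18, 17), (-37, 5), (50, -41), (32, -12) in order.
Using the shoelace formula, 2A = |((-18)·5 − (-37)·17) + ((-37)·(-41) − 50·5) + (50·(-12) − 32·(-41)) + (32·17 − (-18)·(-12))| = 2846, so the area is 1423.
The number of boundary lattice points is Σ gcd(|Δx|,|Δy|) = gcd(19,12) + gcd(87,46) + gcd(18,29) + gcd(50,29) = 1+1+1+1 = 4.
By Pick's theorem I = A − B/2 + 1 = 1423 − 4/2 + 1 = 1422.

1422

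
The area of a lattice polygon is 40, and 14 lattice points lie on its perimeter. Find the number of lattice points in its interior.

Pick's theorem A = I + B/2 − 1 rearranges to I = A − B/2 + 1 = 40 − 14/2 + 1 = 34.

34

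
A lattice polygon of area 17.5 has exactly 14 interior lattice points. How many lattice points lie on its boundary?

9

Pick's theorem gives A = I + B/2 − 1, so B = 2(A − I + 1) = 2(17.5 − 14 + 1) = 9.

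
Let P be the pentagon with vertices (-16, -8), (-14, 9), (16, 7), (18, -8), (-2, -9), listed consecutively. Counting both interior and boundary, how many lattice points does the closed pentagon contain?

The shoelace formula gives twice the area as |[(-16)·9 − (-14)·(-8)] + [(-14)·7 − 16·9] + [16·(-8) − 18·7] + [18·(-9) − (-2)·(-8)] + [(-2)·(-8) − (-16)·(-9)]| = 1058, so the area is 529.
Along each edge there are gcd(|Δx|,|Δy|)+1 lattice points, so counting each shared vertex once the boundary has gcd(2,17) + gcd(30,2) + gcd(2,15) + gcd(20,1) + gcd(14,1) = 1+2+1+1+1 = 6.
Pick's theorem gives I = A − B/2 + 1 = 529 − 6/2 + 1 = 527, so the closed region contains I + B = 527 + 6 = 533 lattice points.

533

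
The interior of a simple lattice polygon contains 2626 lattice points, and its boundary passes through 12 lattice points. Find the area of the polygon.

2631

By Pick's theorem, A = I + B/2 − 1 = 2626 + 12/2 − 1 = 2631.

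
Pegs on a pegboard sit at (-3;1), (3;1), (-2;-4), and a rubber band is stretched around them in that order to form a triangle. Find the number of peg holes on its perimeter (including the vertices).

12

Summing gcd(|Δx|,|Δy|) over the edges gives the boundary count: gcd(6,0) + gcd(5,5) + gcd(1,5) = 6+5+1 = 12.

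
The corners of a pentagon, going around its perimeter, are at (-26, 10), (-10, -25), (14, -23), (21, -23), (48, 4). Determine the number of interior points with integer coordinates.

By the shoelace formula, twice the signed area is |[(-26)·(-25) − (-10)·10] + [(-10)·(-23) − 14·(-25)] + [14·(-23) − 21·(-23)] + [21·4 − 48·(-23)] + [48·10 − (-26)·4]| = 3263, so the area is 1631.5.
The number of boundary lattice points is Σ gcd(|Δx|,|Δy|) = gcd(16,35) + gcd(24,2) + gcd(7,0) + gcd(27,27) + gcd(74,6) = 1+2+7+27+2 = 39.
By Pick's theorem A = I + B/2 − 1, so I = 1631.5 − 39/2 + 1 = 1613.

1613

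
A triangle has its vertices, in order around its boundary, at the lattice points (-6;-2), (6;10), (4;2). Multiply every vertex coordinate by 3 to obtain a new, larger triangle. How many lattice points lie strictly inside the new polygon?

301

The shoelace formula gives twice the area as |[(-6)·10 − 6·(-2)] + [6·2 − 4·10] + [4·(-2) − (-6)·2]| = 72, so the area is 36.
Along each edge there are gcd(|Δx|,|Δy|)+1 lattice points, so counting each shared vertex once the boundary has gcd(12,12) + gcd(2,8) + gcd(10,4) = 12+2+2 = 16.
Scaling by 3 multiplies the area by 3² = 9 (so the new area is 324) and multiplies the boundary lattice-point count by 3, giving 48.
By Pick's theorem, the interior count of the dilated polygon is 324 − 48/2 + 1 = 301.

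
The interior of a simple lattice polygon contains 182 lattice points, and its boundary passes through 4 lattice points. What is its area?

183

By Pick's theorem, A = I + B/2 − 1 = 182 + 4/2 − 1 = 183.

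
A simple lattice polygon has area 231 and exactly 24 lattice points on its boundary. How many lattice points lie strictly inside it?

From Pick's theorem, I = A − B/2 + 1 = 231 − 24/2 + 1 = 220.

220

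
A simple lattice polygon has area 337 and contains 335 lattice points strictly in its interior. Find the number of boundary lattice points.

6

Pick's theorem gives A = I + B/2 − 1, so B = 2(A − I + 1) = 2(337 − 335 + 1) = 6.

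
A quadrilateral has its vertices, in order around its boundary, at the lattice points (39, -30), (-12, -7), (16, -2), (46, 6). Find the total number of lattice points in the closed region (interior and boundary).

The shoelace formula gives twice the area as |[39·(-7) − (-12)·(-30)] + [(-12)·(-2) − 16·(-7)] + [16·6 − 46·(-2)] + [46·(-30) − 39·6]| = 1923, so the area is 961.5.
Summing gcd(|Δx|,|Δy|) over the edges gives the boundary count: gcd(51,23) + gcd(28,5) + gcd(30,8) + gcd(7,36) = 1+1+2+1 = 5.
Pick's theorem gives I = A − B/2 + 1 = 961.5 − 5/2 + 1 = 960, so the closed region contains I + B = 960 + 5 = 965 lattice points.

965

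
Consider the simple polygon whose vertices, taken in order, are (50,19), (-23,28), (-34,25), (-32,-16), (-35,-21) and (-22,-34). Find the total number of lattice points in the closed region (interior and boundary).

2850

Using the shoelace formula, 2A = |(50·28 − (-23)·19) + ((-23)·25 − (-34)·28) + ((-34)·(-16) − (-32)·25) + ((-32)·(-21) − (-35)·(-16)) + ((-35)·(-34) − (-22)·(-21)) + ((-22)·19 − 50·(-34))| = 5680, so the area is 2840.
Along each edge there are gcd(|Δx|,|Δy|)+1 lattice points, so counting each shared vertex once the boundary has gcd(73,9) + gcd(11,3) + gcd(2,41) + gcd(3,5) + gcd(13,13) + gcd(72,53) = 1+1+1+1+13+1 = 18.
Pick's theorem gives I = A − B/2 + 1 = 2840 − 18/2 + 1 = 2832, so the closed region contains I + B = 2832 + 18 = 2850 lattice points.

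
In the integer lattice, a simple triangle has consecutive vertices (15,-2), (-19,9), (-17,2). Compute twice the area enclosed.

By the shoelace formula, twice the signed area is |(15·9 − (-19)·(-2)) + ((-19)·2 − (-17)·9) + ((-17)·(-2) − 15·2)| = 216, so the area is 108.

216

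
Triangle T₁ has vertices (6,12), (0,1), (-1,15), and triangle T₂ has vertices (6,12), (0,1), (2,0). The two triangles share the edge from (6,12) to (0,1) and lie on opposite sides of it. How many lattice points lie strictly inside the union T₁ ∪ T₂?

The union is the simple quadrilateral with vertices (6,12), (-1,15), (0,1), (2,0) in order.
Using the shoelace formula, 2A = |(6·15 − (-1)·12) + ((-1)·1 − 0·15) + (0·0 − 2·1) + (2·12 − 6·0)| = 123, so the area is 123/2.
Along each edge there are gcd(|Δx|,|Δy|)+1 lattice points, so counting each shared vertex once the boundary has gcd(7,3) + gcd(1,14) + gcd(2,1) + gcd(4,12) = 1+1+1+4 = 7.
By Pick's theorem I = A − B/2 + 1 = 123/2 − 7/2 + 1 = 59.

59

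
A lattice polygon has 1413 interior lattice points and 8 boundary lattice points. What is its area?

1416

By Pick's theorem, A = I + B/2 − 1 = 1413 + 8/2 − 1 = 1416.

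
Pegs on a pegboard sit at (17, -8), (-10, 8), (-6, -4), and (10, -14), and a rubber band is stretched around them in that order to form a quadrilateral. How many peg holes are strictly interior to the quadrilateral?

210

Using the shoelace formula, 2A = |[17·8 − (-10)·(-8)] + [(-10)·(-4) − (-6)·8] + [(-6)·(-14) − 10·(-4)] + [10·(-8) − 17·(-14)]| = 426, so the area is 213.
The number of boundary lattice points is Σ gcd(|Δx|,|Δy|) = gcd(27,16) + gcd(4,12) + gcd(16,10) + gcd(7,6) = 1+4+2+1 = 8.
Pick's theorem gives I = A − B/2 + 1 = 213 − 8/2 + 1 = 210.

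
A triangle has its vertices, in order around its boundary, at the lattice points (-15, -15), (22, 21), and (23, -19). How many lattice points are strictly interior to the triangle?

757

By the shoelace formula, twice the signed area is |[(-15)·21 − 22·(-15)] + [22·(-19) − 23·21] + [23·(-15) − (-15)·(-19)]| = 1516, so the area is 758.
Along each edge there are gcd(|Δx|,|Δy|)+1 lattice points, so counting each shared vertex once the boundary has gcd(37,36) + gcd(1,40) + gcd(38,4) = 1+1+2 = 4.
Pick's theorem gives I = A − B/2 + 1 = 758 − 4/2 + 1 = 757.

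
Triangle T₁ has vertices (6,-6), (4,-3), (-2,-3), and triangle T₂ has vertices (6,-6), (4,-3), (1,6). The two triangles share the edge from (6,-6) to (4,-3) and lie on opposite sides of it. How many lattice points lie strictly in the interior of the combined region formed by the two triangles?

9

The union is the simple quadrilateral with vertices (6,-6), (-2,-3), (4,-3), (1,6) in order.
The shoelace formula gives twice the area as |(6·(-3) − (-2)·(-6)) + ((-2)·(-3) − 4·(-3)) + (4·6 − 1·(-3)) + (1·(-6) − 6·6)| = 27, so the area is 27/2.
Summing gcd(|Δx|,|Δy|) over the edges gives the boundary count: gcd(8,3) + gcd(6,0) + gcd(3,9) + gcd(5,12) = 1+6+3+1 = 11.
By Pick's theorem I = A − B/2 + 1 = 27/2 − 11/2 + 1 = 9.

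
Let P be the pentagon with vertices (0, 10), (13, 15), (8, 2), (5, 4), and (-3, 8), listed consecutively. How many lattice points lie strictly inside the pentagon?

87

By the shoelace formula, twice the signed area is |(0·15 − 13·10) + (13·2 − 8·15) + (8·4 − 5·2) + (5·8 − (-3)·4) + ((-3)·10 − 0·8)| = 180, so the area is 90.
Along each edge there are gcd(|Δx|,|Δy|)+1 lattice points, so counting each shared vertex once the boundary has gcd(13,5) + gcd(5,13) + gcd(3,2) + gcd(8,4) + gcd(3,2) = 1+1+1+4+1 = 8.
By Pick's theorem A = I + B/2 − 1, so I = 90 − 8/2 + 1 = 87.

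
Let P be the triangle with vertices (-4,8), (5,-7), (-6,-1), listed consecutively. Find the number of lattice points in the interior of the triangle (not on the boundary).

54

The shoelace formula gives twice the area as |[(-4)·(-7) − 5·8] + [5·(-1) − (-6)·(-7)] + [(-6)·8 − (-4)·(-1)]| = 111, so the area is 111/2.
Along each edge there are gcd(|Δx|,|Δy|)+1 lattice points, so counting each shared vertex once the boundary has gcd(9,15) + gcd(11,6) + gcd(2,9) = 3+1+1 = 5.
Pick's theorem gives I = A − B/2 + 1 = 111/2 − 5/2 + 1 = 54.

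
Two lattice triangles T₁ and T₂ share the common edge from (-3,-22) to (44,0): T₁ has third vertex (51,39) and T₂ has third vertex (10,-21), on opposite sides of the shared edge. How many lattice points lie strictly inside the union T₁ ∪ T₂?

The union is the simple quadrilateral with vertices (-3,-22), (51,39), (44,0), (10,-21) in order.
The shoelace formula gives twice the area as |((-3)·39 − 51·(-22)) + (51·0 − 44·39) + (44·(-21) − 10·0) + (10·(-22) − (-3)·(-21))| = 1918, so the area is 959.
Summing gcd(|Δx|,|Δy|) over the edges gives the boundary count: gcd(54,61) + gcd(7,39) + gcd(34,21) + gcd(13,1) = 1+1+1+1 = 4.
By Pick's theorem I = A − B/2 + 1 = 959 − 4/2 + 1 = 958.

958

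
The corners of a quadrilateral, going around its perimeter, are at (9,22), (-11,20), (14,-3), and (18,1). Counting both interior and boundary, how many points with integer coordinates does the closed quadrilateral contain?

321

By the shoelace formula, twice the signed area is |(9·20 − (-11)·22) + ((-11)·(-3) − 14·20) + (14·1 − 18·(-3)) + (18·22 − 9·1)| = 630, so the area is 315.
Summing gcd(|Δx|,|Δy|) over the edges gives the boundary count: gcd(20,2) + gcd(25,23) + gcd(4,4) + gcd(9,21) = 2+1+4+3 = 10.
Pick's theorem gives I = A − B/2 + 1 = 315 − 10/2 + 1 = 311, so the closed region contains I + B = 311 + 10 = 321 lattice points.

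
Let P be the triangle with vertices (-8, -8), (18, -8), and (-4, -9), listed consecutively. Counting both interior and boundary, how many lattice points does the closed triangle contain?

28

By the shoelace formula, twice the signed area is |[(-8)·(-8) − 18·(-8)] + [18·(-9) − (-4)·(-8)] + [(-4)·(-8) − (-8)·(-9)]| = 26, so the area is 13.
Summing gcd(|Δx|,|Δy|) over the edges gives the boundary count: gcd(26,0) + gcd(22,1) + gcd(4,1) = 26+1+1 = 28.
Pick's theorem gives I = A − B/2 + 1 = 13 − 28/2 + 1 = 0, so the closed region contains I + B = 0 + 28 = 28 lattice points.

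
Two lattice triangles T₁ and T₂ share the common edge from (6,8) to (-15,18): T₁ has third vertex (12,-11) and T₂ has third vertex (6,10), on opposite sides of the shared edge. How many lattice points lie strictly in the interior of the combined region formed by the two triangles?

189

The union is the simple quadrilateral with vertices (6,8), (12,-11), (-15,18), (6,10) in order.
The shoelace formula gives twice the area as |(6·(-11) − 12·8) + (12·18 − (-15)·(-11)) + ((-15)·10 − 6·18) + (6·8 − 6·10)| = 381, so the area is 190.5.
The number of boundary lattice points is Σ gcd(|Δx|,|Δy|) = gcd(6,19) + gcd(27,29) + gcd(21,8) + gcd(0,2) = 1+1+1+2 = 5.
By Pick's theorem I = A − B/2 + 1 = 190.5 − 5/2 + 1 = 189.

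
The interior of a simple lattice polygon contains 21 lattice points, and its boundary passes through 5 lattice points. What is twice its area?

45

By Pick's theorem, A = I + B/2 − 1 = 21 + 5/2 − 1 = 45/2.
Hence 2A = 45.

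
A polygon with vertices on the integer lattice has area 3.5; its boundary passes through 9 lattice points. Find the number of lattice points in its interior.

0

From Pick's theorem, I = A − B/2 + 1 = 3.5 − 9/2 + 1 = 0.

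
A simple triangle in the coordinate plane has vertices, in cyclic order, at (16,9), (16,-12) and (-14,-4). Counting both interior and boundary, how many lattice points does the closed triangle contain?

Using the shoelace formula, 2A = |(16·(-12) − 16·9) + (16·(-4) − (-14)·(-12)) + ((-14)·9 − 16·(-4))| = 630, so the area is 315.
The number of boundary lattice points is Σ gcd(|Δx|,|Δy|) = gcd(0,21) + gcd(30,8) + gcd(30,13) = 21+2+1 = 24.
Pick's theorem gives I = A − B/2 + 1 = 315 − 24/2 + 1 = 304, so the closed region contains I + B = 304 + 24 = 328 lattice points.

328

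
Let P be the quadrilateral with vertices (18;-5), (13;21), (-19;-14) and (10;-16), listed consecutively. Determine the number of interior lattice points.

The shoelace formula gives twice the area as |[18·21 − 13·(-5)] + [13·(-14) − (-19)·21] + [(-19)·(-16) − 10·(-14)] + [10·(-5) − 18·(-16)]| = 1342, so the area is 671.
Along each edge there are gcd(|Δx|,|Δy|)+1 lattice points, so counting each shared vertex once the boundary has gcd(5,26) + gcd(32,35) + gcd(29,2) + gcd(8,11) = 1+1+1+1 = 4.
By Pick's theorem A = I + B/2 − 1, so I = 671 − 4/2 + 1 = 670.

670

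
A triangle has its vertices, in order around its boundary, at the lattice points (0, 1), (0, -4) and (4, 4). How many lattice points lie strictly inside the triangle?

6

Using the shoelace formula, 2A = |(0·(-4) − 0·1) + (0·4 − 4·(-4)) + (4·1 − 0·4)| = 20, so the area is 10.
The number of boundary lattice points is Σ gcd(|Δx|,|Δy|) = gcd(0,5) + gcd(4,8) + gcd(4,3) = 5+4+1 = 10.
By Pick's theorem A = I + B/2 − 1, so I = 10 − 10/2 + 1 = 6.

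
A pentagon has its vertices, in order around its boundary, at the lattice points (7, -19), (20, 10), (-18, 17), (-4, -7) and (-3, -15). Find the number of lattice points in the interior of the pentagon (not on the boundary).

The shoelace formula gives twice the area as |(7·10 − 20·(-19)) + (20·17 − (-18)·10) + ((-18)·(-7) − (-4)·17) + ((-4)·(-15) − (-3)·(-7)) + ((-3)·(-19) − 7·(-15))| = 1365, so the area is 1365/2.
Summing gcd(|Δx|,|Δy|) over the edges gives the boundary count: gcd(13,29) + gcd(38,7) + gcd(14,24) + gcd(1,8) + gcd(10,4) = 1+1+2+1+2 = 7.
Pick's theorem gives I = A − B/2 + 1 = 1365/2 − 7/2 + 1 = 680.

680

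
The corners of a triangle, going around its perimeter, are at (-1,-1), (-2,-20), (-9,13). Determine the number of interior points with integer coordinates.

The shoelace formula gives twice the area as |((-1)·(-20) − (-2)·(-1)) + ((-2)·13 − (-9)·(-20)) + ((-9)·(-1) − (-1)·13)| = 166, so the area is 83.
Along each edge there are gcd(|Δx|,|Δy|)+1 lattice points, so counting each shared vertex once the boundary has gcd(1,19) + gcd(7,33) + gcd(8,14) = 1+1+2 = 4.
Pick's theorem gives I = A − B/2 + 1 = 83 − 4/2 + 1 = 82.

82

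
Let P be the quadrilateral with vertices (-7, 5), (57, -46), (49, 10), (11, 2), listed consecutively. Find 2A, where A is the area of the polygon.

2918

Using the shoelace formula, 2A = |[(-7)·(-46) − 57·5] + [57·10 − 49·(-46)] + [49·2 − 11·10] + [11·5 − (-7)·2]| = 2918, so the area is 1459.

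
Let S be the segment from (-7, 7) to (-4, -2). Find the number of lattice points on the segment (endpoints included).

4

The number of lattice points on a segment between lattice points is gcd(|Δx|,|Δy|) + 1 = gcd(3,9) + 1 = 3 + 1 = 4.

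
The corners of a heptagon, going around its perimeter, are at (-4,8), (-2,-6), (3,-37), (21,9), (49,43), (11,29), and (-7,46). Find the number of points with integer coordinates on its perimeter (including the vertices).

11

The number of boundary lattice points is Σ gcd(|Δx|,|Δy|) = gcd(2,14) + gcd(5,31) + gcd(18,46) + gcd(28,34) + gcd(38,14) + gcd(18,17) + gcd(3,38) = 2+1+2+2+2+1+1 = 11.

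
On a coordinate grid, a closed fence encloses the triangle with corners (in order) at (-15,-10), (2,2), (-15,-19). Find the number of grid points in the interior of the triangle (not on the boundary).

72

By the shoelace formula, twice the signed area is |[(-15)·2 − 2·(-10)] + [2·(-19) − (-15)·2] + [(-15)·(-10) − (-15)·(-19)]| = 153, so the area is 76.5.
The number of boundary lattice points is Σ gcd(|Δx|,|Δy|) = gcd(17,12) + gcd(17,21) + gcd(0,9) = 1+1+9 = 11.
By Pick's theorem A = I + B/2 − 1, so I = 76.5 − 11/2 + 1 = 72.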